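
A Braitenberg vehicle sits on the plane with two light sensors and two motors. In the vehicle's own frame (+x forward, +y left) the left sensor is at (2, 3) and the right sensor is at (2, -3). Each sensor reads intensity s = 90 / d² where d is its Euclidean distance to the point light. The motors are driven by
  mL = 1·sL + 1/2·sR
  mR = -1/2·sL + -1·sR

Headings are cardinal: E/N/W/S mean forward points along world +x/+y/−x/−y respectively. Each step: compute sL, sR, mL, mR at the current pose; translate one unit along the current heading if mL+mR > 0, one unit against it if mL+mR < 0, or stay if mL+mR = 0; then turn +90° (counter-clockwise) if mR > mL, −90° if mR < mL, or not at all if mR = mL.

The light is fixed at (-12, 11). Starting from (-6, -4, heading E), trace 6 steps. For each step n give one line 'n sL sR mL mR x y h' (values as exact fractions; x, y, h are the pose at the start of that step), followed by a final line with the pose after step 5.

0 45/104 45/194 5535/10088 -9045/20176 -6 -4 E
1 90/389 18/61 8991/23729 -9747/23729 -5 -4 S
2 45/157 45/73 13635/22922 -17415/22922 -5 -3 W
3 90/169 18/53 6291/8957 -5427/8957 -4 -3 N
4 9/20 45/178 513/890 -1701/3560 -4 -2 E
5 10/41 10/29 495/1189 -555/1189 -3 -2 S
final -3 -1 W

n=0: pose=(-6,-4,E); sL=45/104, sR=45/194; mL=5535/10088, mR=-9045/20176; mL+mR=2025/20176 → advance +1; mR−mL=-20115/20176 → turn -1·90°
n=1: pose=(-5,-4,S); sL=90/389, sR=18/61; mL=8991/23729, mR=-9747/23729; mL+mR=-756/23729 → advance -1; mR−mL=-18738/23729 → turn -1·90°
n=2: pose=(-5,-3,W); sL=45/157, sR=45/73; mL=13635/22922, mR=-17415/22922; mL+mR=-1890/11461 → advance -1; mR−mL=-15525/11461 → turn -1·90°
n=3: pose=(-4,-3,N); sL=90/169, sR=18/53; mL=6291/8957, mR=-5427/8957; mL+mR=864/8957 → advance +1; mR−mL=-11718/8957 → turn -1·90°
n=4: pose=(-4,-2,E); sL=9/20, sR=45/178; mL=513/890, mR=-1701/3560; mL+mR=351/3560 → advance +1; mR−mL=-3753/3560 → turn -1·90°
n=5: pose=(-3,-2,S); sL=10/41, sR=10/29; mL=495/1189, mR=-555/1189; mL+mR=-60/1189 → advance -1; mR−mL=-1050/1189 → turn -1·90°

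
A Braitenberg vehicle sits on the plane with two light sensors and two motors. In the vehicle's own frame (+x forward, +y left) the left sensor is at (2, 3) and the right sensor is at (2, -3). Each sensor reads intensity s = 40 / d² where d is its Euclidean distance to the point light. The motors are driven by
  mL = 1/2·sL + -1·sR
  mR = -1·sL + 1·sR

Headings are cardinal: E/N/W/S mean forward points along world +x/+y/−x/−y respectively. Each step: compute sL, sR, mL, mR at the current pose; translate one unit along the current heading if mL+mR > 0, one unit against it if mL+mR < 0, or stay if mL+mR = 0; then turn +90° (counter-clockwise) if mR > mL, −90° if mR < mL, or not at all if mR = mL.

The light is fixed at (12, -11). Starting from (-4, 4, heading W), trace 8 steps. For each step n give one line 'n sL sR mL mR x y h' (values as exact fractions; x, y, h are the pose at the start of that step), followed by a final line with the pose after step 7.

0 10/117 5/81 -20/1053 -25/1053 -4 4 W
1 40/613 40/433 -15860/265429 7200/265429 -3 4 N
2 4/41 20/289 -242/11849 -336/11849 -3 3 W
3 8/109 40/377 -2852/41093 1344/41093 -2 3 N
4 10/89 5/64 -125/5696 -195/5696 -2 2 W
5 40/481 8/65 -196/2405 96/2405 -1 2 N
6 20/153 4/45 -2/85 -32/765 -1 1 W
7 40/421 40/277 -11300/116617 5760/116617 0 1 N
final 0 0 W

n=0: pose=(-4,4,W); sL=10/117, sR=5/81; mL=-20/1053, mR=-25/1053; mL+mR=-5/117 → advance -1; mR−mL=-5/1053 → turn -1·90°
n=1: pose=(-3,4,N); sL=40/613, sR=40/433; mL=-15860/265429, mR=7200/265429; mL+mR=-20/613 → advance -1; mR−mL=23060/265429 → turn +1·90°
n=2: pose=(-3,3,W); sL=4/41, sR=20/289; mL=-242/11849, mR=-336/11849; mL+mR=-2/41 → advance -1; mR−mL=-94/11849 → turn -1·90°
n=3: pose=(-2,3,N); sL=8/109, sR=40/377; mL=-2852/41093, mR=1344/41093; mL+mR=-4/109 → advance -1; mR−mL=4196/41093 → turn +1·90°
n=4: pose=(-2,2,W); sL=10/89, sR=5/64; mL=-125/5696, mR=-195/5696; mL+mR=-5/89 → advance -1; mR−mL=-35/2848 → turn -1·90°
n=5: pose=(-1,2,N); sL=40/481, sR=8/65; mL=-196/2405, mR=96/2405; mL+mR=-20/481 → advance -1; mR−mL=292/2405 → turn +1·90°
n=6: pose=(-1,1,W); sL=20/153, sR=4/45; mL=-2/85, mR=-32/765; mL+mR=-10/153 → advance -1; mR−mL=-14/765 → turn -1·90°
n=7: pose=(0,1,N); sL=40/421, sR=40/277; mL=-11300/116617, mR=5760/116617; mL+mR=-20/421 → advance -1; mR−mL=17060/116617 → turn +1·90°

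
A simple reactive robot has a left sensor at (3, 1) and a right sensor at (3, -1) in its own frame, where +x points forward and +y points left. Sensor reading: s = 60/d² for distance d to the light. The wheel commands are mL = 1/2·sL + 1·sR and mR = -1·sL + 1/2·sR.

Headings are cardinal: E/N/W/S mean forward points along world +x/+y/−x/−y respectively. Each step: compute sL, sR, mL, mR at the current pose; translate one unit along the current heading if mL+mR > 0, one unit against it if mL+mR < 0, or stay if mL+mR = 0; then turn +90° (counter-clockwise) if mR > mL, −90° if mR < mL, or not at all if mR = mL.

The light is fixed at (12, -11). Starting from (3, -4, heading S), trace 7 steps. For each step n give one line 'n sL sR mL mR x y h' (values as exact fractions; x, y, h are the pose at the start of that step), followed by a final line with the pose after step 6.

0 3/4 15/29 207/232 -57/116 3 -4 S
1 60/169 60/193 15930/32617 -6510/32617 3 -5 W
2 30/101 10/27 1415/2727 -305/2727 2 -5 N
3 60/113 12/17 1866/1921 -342/1921 2 -4 E
4 3/4 15/29 207/232 -57/116 3 -4 S
5 60/169 60/193 15930/32617 -6510/32617 3 -5 W
6 30/101 10/27 1415/2727 -305/2727 2 -5 N
final 2 -4 E

n=0: pose=(3,-4,S); sL=3/4, sR=15/29; mL=207/232, mR=-57/116; mL+mR=93/232 → advance +1; mR−mL=-321/232 → turn -1·90°
n=1: pose=(3,-5,W); sL=60/169, sR=60/193; mL=15930/32617, mR=-6510/32617; mL+mR=9420/32617 → advance +1; mR−mL=-22440/32617 → turn -1·90°
n=2: pose=(2,-5,N); sL=30/101, sR=10/27; mL=1415/2727, mR=-305/2727; mL+mR=370/909 → advance +1; mR−mL=-1720/2727 → turn -1·90°
n=3: pose=(2,-4,E); sL=60/113, sR=12/17; mL=1866/1921, mR=-342/1921; mL+mR=1524/1921 → advance +1; mR−mL=-2208/1921 → turn -1·90°
n=4: pose=(3,-4,S); sL=3/4, sR=15/29; mL=207/232, mR=-57/116; mL+mR=93/232 → advance +1; mR−mL=-321/232 → turn -1·90°
n=5: pose=(3,-5,W); sL=60/169, sR=60/193; mL=15930/32617, mR=-6510/32617; mL+mR=9420/32617 → advance +1; mR−mL=-22440/32617 → turn -1·90°
n=6: pose=(2,-5,N); sL=30/101, sR=10/27; mL=1415/2727, mR=-305/2727; mL+mR=370/909 → advance +1; mR−mL=-1720/2727 → turn -1·90°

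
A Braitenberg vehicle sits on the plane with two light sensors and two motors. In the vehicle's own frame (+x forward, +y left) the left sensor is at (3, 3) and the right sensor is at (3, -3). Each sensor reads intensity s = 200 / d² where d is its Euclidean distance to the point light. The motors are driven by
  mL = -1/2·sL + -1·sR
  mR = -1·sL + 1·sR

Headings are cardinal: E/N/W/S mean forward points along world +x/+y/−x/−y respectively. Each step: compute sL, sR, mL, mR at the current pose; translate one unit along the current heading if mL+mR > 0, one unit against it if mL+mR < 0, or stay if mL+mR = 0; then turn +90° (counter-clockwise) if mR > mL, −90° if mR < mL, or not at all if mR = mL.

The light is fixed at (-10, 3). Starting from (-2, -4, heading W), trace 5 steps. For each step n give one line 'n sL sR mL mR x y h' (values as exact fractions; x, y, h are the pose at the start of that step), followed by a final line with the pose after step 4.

0 8/5 200/41 -1164/205 672/205 -2 -4 W
1 50/61 25/17 -1950/1037 675/1037 -1 -4 S
2 200/153 8/9 -236/153 -64/153 -1 -3 E
3 100/17 20/13 -990/221 -960/221 -2 -3 N
4 8/5 200/41 -1164/205 672/205 -2 -4 W
final -1 -4 S

n=0: pose=(-2,-4,W); sL=8/5, sR=200/41; mL=-1164/205, mR=672/205; mL+mR=-12/5 → advance -1; mR−mL=1836/205 → turn +1·90°
n=1: pose=(-1,-4,S); sL=50/61, sR=25/17; mL=-1950/1037, mR=675/1037; mL+mR=-75/61 → advance -1; mR−mL=2625/1037 → turn +1·90°
n=2: pose=(-1,-3,E); sL=200/153, sR=8/9; mL=-236/153, mR=-64/153; mL+mR=-100/51 → advance -1; mR−mL=172/153 → turn +1·90°
n=3: pose=(-2,-3,N); sL=100/17, sR=20/13; mL=-990/221, mR=-960/221; mL+mR=-150/17 → advance -1; mR−mL=30/221 → turn +1·90°
n=4: pose=(-2,-4,W); sL=8/5, sR=200/41; mL=-1164/205, mR=672/205; mL+mR=-12/5 → advance -1; mR−mL=1836/205 → turn +1·90°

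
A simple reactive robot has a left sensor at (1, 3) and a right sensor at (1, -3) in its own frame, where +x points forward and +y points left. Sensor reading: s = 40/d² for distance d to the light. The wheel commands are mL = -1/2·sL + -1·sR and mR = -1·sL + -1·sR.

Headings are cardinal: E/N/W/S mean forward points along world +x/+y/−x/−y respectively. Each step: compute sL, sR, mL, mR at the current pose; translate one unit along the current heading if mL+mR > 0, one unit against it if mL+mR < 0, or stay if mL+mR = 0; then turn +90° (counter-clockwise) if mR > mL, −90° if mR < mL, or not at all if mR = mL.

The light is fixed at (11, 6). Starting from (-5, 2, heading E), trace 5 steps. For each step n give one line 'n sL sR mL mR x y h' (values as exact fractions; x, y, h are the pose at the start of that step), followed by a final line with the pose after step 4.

0 20/113 20/137 -3630/15481 -5000/15481 -5 2 E
1 40/221 8/85 -12/65 -304/1105 -6 2 S
2 1/9 10/81 -29/162 -19/81 -6 3 W
3 8/73 40/173 -3612/12629 -4304/12629 -5 3 N
4 20/113 20/137 -3630/15481 -5000/15481 -5 2 E
final -6 2 S

n=0: pose=(-5,2,E); sL=20/113, sR=20/137; mL=-3630/15481, mR=-5000/15481; mL+mR=-8630/15481 → advance -1; mR−mL=-10/113 → turn -1·90°
n=1: pose=(-6,2,S); sL=40/221, sR=8/85; mL=-12/65, mR=-304/1105; mL+mR=-508/1105 → advance -1; mR−mL=-20/221 → turn -1·90°
n=2: pose=(-6,3,W); sL=1/9, sR=10/81; mL=-29/162, mR=-19/81; mL+mR=-67/162 → advance -1; mR−mL=-1/18 → turn -1·90°
n=3: pose=(-5,3,N); sL=8/73, sR=40/173; mL=-3612/12629, mR=-4304/12629; mL+mR=-7916/12629 → advance -1; mR−mL=-4/73 → turn -1·90°
n=4: pose=(-5,2,E); sL=20/113, sR=20/137; mL=-3630/15481, mR=-5000/15481; mL+mR=-8630/15481 → advance -1; mR−mL=-10/113 → turn -1·90°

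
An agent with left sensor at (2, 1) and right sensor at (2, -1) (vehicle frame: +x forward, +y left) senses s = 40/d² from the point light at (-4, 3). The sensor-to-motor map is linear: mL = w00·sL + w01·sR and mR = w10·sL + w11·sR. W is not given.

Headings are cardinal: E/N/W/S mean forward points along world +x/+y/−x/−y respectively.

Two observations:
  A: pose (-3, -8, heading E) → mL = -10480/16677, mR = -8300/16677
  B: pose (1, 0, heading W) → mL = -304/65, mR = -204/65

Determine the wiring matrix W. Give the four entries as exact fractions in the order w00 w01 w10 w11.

-1 -1 -1 -1/2

obs A: pose=(-3,-8,E) → sL=40/109, sR=40/153, mL=-10480/16677, mR=-8300/16677
obs B: pose=(1,0,W) → sL=8/5, sR=40/13, mL=-304/65, mR=-204/65
sensor matrix S = [[40/109, 40/153], [8/5, 40/13]]; det S = 154112/216801
solve [mL_A; mL_B] = S·[w00; w01] and [mR_A; mR_B] = S·[w10; w11]:
  w00 = -1, w01 = -1, w10 = -1, w11 = -1/2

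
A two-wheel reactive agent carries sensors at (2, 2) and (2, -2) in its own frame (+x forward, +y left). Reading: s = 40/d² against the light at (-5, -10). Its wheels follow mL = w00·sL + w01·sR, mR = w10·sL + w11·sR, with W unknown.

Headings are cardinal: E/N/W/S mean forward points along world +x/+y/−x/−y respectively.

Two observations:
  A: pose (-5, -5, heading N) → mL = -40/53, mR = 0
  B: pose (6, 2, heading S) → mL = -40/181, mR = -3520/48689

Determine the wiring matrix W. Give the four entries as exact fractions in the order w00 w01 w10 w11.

0 -1 1 -1

obs A: pose=(-5,-5,N) → sL=40/53, sR=40/53, mL=-40/53, mR=0
obs B: pose=(6,2,S) → sL=40/269, sR=40/181, mL=-40/181, mR=-3520/48689
sensor matrix S = [[40/53, 40/53], [40/269, 40/181]]; det S = 140800/2580517
solve [mL_A; mL_B] = S·[w00; w01] and [mR_A; mR_B] = S·[w10; w11]:
  w00 = 0, w01 = -1, w10 = 1, w11 = -1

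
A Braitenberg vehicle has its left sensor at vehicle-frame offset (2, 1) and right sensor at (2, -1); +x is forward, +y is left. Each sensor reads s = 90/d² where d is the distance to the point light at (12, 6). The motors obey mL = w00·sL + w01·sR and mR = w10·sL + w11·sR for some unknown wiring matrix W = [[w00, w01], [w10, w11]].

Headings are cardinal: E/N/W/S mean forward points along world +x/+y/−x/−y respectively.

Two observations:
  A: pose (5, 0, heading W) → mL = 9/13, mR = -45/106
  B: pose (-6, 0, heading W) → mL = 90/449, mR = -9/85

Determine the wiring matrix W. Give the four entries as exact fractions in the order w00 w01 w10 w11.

1 0 0 -1/2

obs A: pose=(5,0,W) → sL=9/13, sR=45/53, mL=9/13, mR=-45/106
obs B: pose=(-6,0,W) → sL=90/449, sR=18/85, mL=90/449, mR=-9/85
sensor matrix S = [[9/13, 45/53], [90/449, 18/85]]; det S = -620136/26295685
solve [mL_A; mL_B] = S·[w00; w01] and [mR_A; mR_B] = S·[w10; w11]:
  w00 = 1, w01 = 0, w10 = 0, w11 = -1/2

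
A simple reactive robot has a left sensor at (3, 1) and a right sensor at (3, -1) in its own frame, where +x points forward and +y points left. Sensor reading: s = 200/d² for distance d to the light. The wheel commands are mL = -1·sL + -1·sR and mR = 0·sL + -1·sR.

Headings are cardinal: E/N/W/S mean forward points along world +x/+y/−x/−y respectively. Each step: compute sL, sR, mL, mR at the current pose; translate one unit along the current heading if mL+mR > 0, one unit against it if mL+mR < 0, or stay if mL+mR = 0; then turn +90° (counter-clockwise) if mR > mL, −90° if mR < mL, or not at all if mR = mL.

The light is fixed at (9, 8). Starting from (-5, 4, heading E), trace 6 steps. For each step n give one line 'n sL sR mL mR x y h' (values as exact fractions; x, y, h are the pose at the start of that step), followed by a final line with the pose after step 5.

0 20/13 100/73 -2760/949 -100/73 -5 4 E
1 200/257 200/197 -90800/50629 -200/197 -6 4 N
2 5/9 10/17 -175/153 -10/17 -6 3 W
3 200/233 200/289 -104400/67337 -200/289 -5 3 S
4 20/13 100/73 -2760/949 -100/73 -5 4 E
5 200/257 200/197 -90800/50629 -200/197 -6 4 N
final -6 3 W

n=0: pose=(-5,4,E); sL=20/13, sR=100/73; mL=-2760/949, mR=-100/73; mL+mR=-4060/949 → advance -1; mR−mL=20/13 → turn +1·90°
n=1: pose=(-6,4,N); sL=200/257, sR=200/197; mL=-90800/50629, mR=-200/197; mL+mR=-142200/50629 → advance -1; mR−mL=200/257 → turn +1·90°
n=2: pose=(-6,3,W); sL=5/9, sR=10/17; mL=-175/153, mR=-10/17; mL+mR=-265/153 → advance -1; mR−mL=5/9 → turn +1·90°
n=3: pose=(-5,3,S); sL=200/233, sR=200/289; mL=-104400/67337, mR=-200/289; mL+mR=-151000/67337 → advance -1; mR−mL=200/233 → turn +1·90°
n=4: pose=(-5,4,E); sL=20/13, sR=100/73; mL=-2760/949, mR=-100/73; mL+mR=-4060/949 → advance -1; mR−mL=20/13 → turn +1·90°
n=5: pose=(-6,4,N); sL=200/257, sR=200/197; mL=-90800/50629, mR=-200/197; mL+mR=-142200/50629 → advance -1; mR−mL=200/257 → turn +1·90°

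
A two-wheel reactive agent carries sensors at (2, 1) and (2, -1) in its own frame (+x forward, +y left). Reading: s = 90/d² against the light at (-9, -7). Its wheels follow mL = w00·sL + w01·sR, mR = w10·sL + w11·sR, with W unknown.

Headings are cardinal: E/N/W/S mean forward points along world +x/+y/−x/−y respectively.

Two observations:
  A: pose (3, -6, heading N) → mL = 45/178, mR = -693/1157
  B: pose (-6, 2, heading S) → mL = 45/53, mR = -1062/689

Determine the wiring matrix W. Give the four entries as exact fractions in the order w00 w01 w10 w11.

obs A: pose=(3,-6,N) → sL=9/13, sR=45/89, mL=45/178, mR=-693/1157
obs B: pose=(-6,2,S) → sL=18/13, sR=90/53, mL=45/53, mR=-1062/689
sensor matrix S = [[9/13, 45/89], [18/13, 90/53]]; det S = 29160/61321
solve [mL_A; mL_B] = S·[w00; w01] and [mR_A; mR_B] = S·[w10; w11]:
  w00 = 0, w01 = 1/2, w10 = -1/2, w11 = -1/2

0 1/2 -1/2 -1/2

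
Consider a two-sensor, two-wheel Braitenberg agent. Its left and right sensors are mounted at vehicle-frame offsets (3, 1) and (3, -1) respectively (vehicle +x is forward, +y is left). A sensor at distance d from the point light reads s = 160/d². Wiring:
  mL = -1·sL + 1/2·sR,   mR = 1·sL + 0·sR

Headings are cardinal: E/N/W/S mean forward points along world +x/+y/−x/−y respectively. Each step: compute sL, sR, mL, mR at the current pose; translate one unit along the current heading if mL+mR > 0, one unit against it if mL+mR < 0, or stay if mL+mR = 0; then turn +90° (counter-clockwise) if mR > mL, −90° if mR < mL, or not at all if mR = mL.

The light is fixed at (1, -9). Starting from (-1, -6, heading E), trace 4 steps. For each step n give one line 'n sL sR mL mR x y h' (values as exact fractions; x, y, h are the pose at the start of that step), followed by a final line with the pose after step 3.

n=0: pose=(-1,-6,E); sL=160/17, sR=32; mL=112/17, mR=160/17; mL+mR=16 → advance +1; mR−mL=48/17 → turn +1·90°
n=1: pose=(0,-6,N); sL=4, sR=40/9; mL=-16/9, mR=4; mL+mR=20/9 → advance +1; mR−mL=52/9 → turn +1·90°
n=2: pose=(0,-5,W); sL=32/5, sR=160/41; mL=-912/205, mR=32/5; mL+mR=80/41 → advance +1; mR−mL=2224/205 → turn +1·90°
n=3: pose=(-1,-5,S); sL=80, sR=16; mL=-72, mR=80; mL+mR=8 → advance +1; mR−mL=152 → turn +1·90°

0 160/17 32 112/17 160/17 -1 -6 E
1 4 40/9 -16/9 4 0 -6 N
2 32/5 160/41 -912/205 32/5 0 -5 W
3 80 16 -72 80 -1 -5 S
final -1 -6 E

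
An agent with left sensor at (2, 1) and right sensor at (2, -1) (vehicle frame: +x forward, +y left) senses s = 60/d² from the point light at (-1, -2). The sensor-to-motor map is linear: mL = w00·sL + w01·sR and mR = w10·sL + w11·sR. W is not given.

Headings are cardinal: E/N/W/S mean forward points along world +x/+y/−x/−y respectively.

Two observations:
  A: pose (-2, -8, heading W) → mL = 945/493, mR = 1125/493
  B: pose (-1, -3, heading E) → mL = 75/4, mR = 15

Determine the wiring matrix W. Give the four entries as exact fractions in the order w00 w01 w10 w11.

obs A: pose=(-2,-8,W) → sL=30/29, sR=30/17, mL=945/493, mR=1125/493
obs B: pose=(-1,-3,E) → sL=15, sR=15/2, mL=75/4, mR=15
sensor matrix S = [[30/29, 30/17], [15, 15/2]]; det S = -9225/493
solve [mL_A; mL_B] = S·[w00; w01] and [mR_A; mR_B] = S·[w10; w11]:
  w00 = 1, w01 = 1/2, w10 = 1/2, w11 = 1

1 1/2 1/2 1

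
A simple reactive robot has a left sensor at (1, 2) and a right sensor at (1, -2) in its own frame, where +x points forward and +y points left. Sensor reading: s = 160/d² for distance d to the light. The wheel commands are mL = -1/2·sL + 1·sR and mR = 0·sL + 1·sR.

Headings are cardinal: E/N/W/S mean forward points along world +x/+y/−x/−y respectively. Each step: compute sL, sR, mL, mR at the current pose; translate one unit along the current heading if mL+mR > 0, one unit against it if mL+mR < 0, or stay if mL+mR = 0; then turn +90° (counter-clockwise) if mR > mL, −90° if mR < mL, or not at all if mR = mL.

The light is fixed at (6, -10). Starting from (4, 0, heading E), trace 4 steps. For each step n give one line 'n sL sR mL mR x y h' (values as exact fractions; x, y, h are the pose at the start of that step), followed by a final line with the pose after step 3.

0 32/29 32/13 720/377 32/13 4 0 E
1 16/13 80/61 552/793 80/61 5 0 N
2 32/17 160/173 -48/2941 160/173 5 1 W
3 8/5 40/29 84/145 40/29 4 1 S
final 4 0 E

n=0: pose=(4,0,E); sL=32/29, sR=32/13; mL=720/377, mR=32/13; mL+mR=1648/377 → advance +1; mR−mL=16/29 → turn +1·90°
n=1: pose=(5,0,N); sL=16/13, sR=80/61; mL=552/793, mR=80/61; mL+mR=1592/793 → advance +1; mR−mL=8/13 → turn +1·90°
n=2: pose=(5,1,W); sL=32/17, sR=160/173; mL=-48/2941, mR=160/173; mL+mR=2672/2941 → advance +1; mR−mL=16/17 → turn +1·90°
n=3: pose=(4,1,S); sL=8/5, sR=40/29; mL=84/145, mR=40/29; mL+mR=284/145 → advance +1; mR−mL=4/5 → turn +1·90°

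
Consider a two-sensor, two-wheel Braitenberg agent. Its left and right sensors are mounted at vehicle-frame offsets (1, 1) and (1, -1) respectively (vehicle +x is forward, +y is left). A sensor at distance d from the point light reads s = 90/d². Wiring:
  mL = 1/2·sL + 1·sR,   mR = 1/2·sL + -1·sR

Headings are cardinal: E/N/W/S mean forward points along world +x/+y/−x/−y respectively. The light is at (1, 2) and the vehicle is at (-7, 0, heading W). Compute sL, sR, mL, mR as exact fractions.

1 45/41 131/82 -49/82

left sensor world pos  = (-8, -1); dL² = 90
right sensor world pos = (-8, 1); dR² = 82
sL = 90/90 = 1
sR = 90/82 = 45/41
mL = 1/2·sL + 1·sR = 131/82
mR = 1/2·sL + -1·sR = -49/82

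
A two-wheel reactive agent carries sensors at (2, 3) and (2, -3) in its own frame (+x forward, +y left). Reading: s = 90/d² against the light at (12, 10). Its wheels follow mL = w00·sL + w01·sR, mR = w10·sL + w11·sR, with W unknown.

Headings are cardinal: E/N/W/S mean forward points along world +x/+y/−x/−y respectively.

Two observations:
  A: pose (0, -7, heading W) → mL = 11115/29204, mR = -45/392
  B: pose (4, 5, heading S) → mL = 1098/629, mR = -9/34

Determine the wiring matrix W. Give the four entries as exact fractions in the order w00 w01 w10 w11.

obs A: pose=(0,-7,W) → sL=45/298, sR=45/196, mL=11115/29204, mR=-45/392
obs B: pose=(4,5,S) → sL=45/37, sR=9/17, mL=1098/629, mR=-9/34
sensor matrix S = [[45/298, 45/196], [45/37, 9/17]]; det S = -3660795/18369316
solve [mL_A; mL_B] = S·[w00; w01] and [mR_A; mR_B] = S·[w10; w11]:
  w00 = 1, w01 = 1, w10 = 0, w11 = -1/2

1 1 0 -1/2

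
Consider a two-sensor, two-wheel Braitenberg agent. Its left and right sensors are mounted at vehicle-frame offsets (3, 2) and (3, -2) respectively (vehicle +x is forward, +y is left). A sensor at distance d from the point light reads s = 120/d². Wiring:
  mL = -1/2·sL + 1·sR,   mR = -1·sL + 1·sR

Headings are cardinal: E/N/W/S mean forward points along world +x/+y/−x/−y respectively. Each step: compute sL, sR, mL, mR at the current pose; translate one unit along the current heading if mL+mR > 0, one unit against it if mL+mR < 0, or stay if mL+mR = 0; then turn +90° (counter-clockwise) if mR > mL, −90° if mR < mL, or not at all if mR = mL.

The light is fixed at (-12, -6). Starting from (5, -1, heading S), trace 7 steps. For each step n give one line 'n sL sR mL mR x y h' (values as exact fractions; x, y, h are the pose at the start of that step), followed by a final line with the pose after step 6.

n=0: pose=(5,-1,S); sL=24/73, sR=120/229; mL=6012/16717, mR=3264/16717; mL+mR=9276/16717 → advance +1; mR−mL=-12/73 → turn -1·90°
n=1: pose=(5,-2,W); sL=3/5, sR=15/29; mL=63/290, mR=-12/145; mL+mR=39/290 → advance +1; mR−mL=-3/10 → turn -1·90°
n=2: pose=(4,-2,N); sL=24/49, sR=120/373; mL=1404/18277, mR=-3072/18277; mL+mR=-1668/18277 → advance -1; mR−mL=-12/49 → turn -1·90°
n=3: pose=(4,-3,E); sL=60/193, sR=60/181; mL=6150/34933, mR=720/34933; mL+mR=6870/34933 → advance +1; mR−mL=-30/193 → turn -1·90°
n=4: pose=(5,-3,S); sL=120/361, sR=8/15; mL=1988/5415, mR=1088/5415; mL+mR=3076/5415 → advance +1; mR−mL=-60/361 → turn -1·90°
n=5: pose=(5,-4,W); sL=30/49, sR=30/53; mL=675/2597, mR=-120/2597; mL+mR=555/2597 → advance +1; mR−mL=-15/49 → turn -1·90°
n=6: pose=(4,-4,N); sL=120/221, sR=120/349; mL=5580/77129, mR=-15360/77129; mL+mR=-9780/77129 → advance -1; mR−mL=-60/221 → turn -1·90°

0 24/73 120/229 6012/16717 3264/16717 5 -1 S
1 3/5 15/29 63/290 -12/145 5 -2 W
2 24/49 120/373 1404/18277 -3072/18277 4 -2 N
3 60/193 60/181 6150/34933 720/34933 4 -3 E
4 120/361 8/15 1988/5415 1088/5415 5 -3 S
5 30/49 30/53 675/2597 -120/2597 5 -4 W
6 120/221 120/349 5580/77129 -15360/77129 4 -4 N
final 4 -5 E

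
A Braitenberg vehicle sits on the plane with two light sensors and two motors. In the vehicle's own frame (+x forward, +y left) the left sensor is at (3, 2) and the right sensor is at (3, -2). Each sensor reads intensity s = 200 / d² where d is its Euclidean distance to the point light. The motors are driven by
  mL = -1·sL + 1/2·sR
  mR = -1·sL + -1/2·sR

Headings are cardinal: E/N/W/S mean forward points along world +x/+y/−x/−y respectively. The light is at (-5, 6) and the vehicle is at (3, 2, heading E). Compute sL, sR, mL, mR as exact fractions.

8/5 200/157 -756/785 -1756/785

left sensor world pos  = (6, 4); dL² = 125
right sensor world pos = (6, 0); dR² = 157
sL = 200/125 = 8/5
sR = 200/157 = 200/157
mL = -1·sL + 1/2·sR = -756/785
mR = -1·sL + -1/2·sR = -1756/785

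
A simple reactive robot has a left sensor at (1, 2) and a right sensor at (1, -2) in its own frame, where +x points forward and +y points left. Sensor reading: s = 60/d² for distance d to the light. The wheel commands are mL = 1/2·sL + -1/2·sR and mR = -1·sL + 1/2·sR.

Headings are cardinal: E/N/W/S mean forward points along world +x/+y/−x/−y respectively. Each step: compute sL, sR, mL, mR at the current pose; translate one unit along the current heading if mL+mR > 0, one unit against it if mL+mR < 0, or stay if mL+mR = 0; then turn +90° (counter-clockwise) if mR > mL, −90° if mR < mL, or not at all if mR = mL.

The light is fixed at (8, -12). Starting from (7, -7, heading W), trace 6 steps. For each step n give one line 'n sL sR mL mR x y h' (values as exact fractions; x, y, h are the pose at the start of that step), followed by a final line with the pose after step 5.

0 60/13 60/53 1200/689 -2790/689 7 -7 W
1 3/2 3/2 0 -3/4 8 -7 N
2 60/37 12 -192/37 162/37 8 -8 E
3 30/17 30/13 -60/221 -135/221 7 -8 N
4 12/5 60 -144/5 138/5 7 -9 E
5 15/8 15/4 -15/16 0 6 -9 N
final 6 -10 W

n=0: pose=(7,-7,W); sL=60/13, sR=60/53; mL=1200/689, mR=-2790/689; mL+mR=-30/13 → advance -1; mR−mL=-3990/689 → turn -1·90°
n=1: pose=(8,-7,N); sL=3/2, sR=3/2; mL=0, mR=-3/4; mL+mR=-3/4 → advance -1; mR−mL=-3/4 → turn -1·90°
n=2: pose=(8,-8,E); sL=60/37, sR=12; mL=-192/37, mR=162/37; mL+mR=-30/37 → advance -1; mR−mL=354/37 → turn +1·90°
n=3: pose=(7,-8,N); sL=30/17, sR=30/13; mL=-60/221, mR=-135/221; mL+mR=-15/17 → advance -1; mR−mL=-75/221 → turn -1·90°
n=4: pose=(7,-9,E); sL=12/5, sR=60; mL=-144/5, mR=138/5; mL+mR=-6/5 → advance -1; mR−mL=282/5 → turn +1·90°
n=5: pose=(6,-9,N); sL=15/8, sR=15/4; mL=-15/16, mR=0; mL+mR=-15/16 → advance -1; mR−mL=15/16 → turn +1·90°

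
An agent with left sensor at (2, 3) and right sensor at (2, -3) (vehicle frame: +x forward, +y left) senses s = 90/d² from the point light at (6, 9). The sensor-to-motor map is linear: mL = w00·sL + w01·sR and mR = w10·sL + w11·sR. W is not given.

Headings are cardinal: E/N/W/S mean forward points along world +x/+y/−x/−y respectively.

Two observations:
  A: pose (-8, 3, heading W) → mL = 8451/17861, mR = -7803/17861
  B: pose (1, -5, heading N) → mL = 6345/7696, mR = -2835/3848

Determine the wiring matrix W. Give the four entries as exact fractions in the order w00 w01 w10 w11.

1/2 1 -1 -1/2

obs A: pose=(-8,3,W) → sL=90/337, sR=18/53, mL=8451/17861, mR=-7803/17861
obs B: pose=(1,-5,N) → sL=45/104, sR=45/74, mL=6345/7696, mR=-2835/3848
sensor matrix S = [[90/337, 18/53], [45/104, 45/74]]; det S = 530955/34364564
solve [mL_A; mL_B] = S·[w00; w01] and [mR_A; mR_B] = S·[w10; w11]:
  w00 = 1/2, w01 = 1, w10 = -1, w11 = -1/2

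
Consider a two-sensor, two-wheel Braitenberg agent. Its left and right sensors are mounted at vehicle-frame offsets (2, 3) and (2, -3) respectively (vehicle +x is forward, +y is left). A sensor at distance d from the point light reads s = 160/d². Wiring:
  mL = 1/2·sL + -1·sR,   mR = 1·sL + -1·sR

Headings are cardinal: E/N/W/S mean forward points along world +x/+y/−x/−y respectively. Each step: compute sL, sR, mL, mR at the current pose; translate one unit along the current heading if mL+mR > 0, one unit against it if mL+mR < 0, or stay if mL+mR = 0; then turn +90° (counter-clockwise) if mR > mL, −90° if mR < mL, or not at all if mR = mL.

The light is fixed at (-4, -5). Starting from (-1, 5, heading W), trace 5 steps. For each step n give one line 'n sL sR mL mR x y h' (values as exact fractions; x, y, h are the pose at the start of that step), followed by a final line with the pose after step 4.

n=0: pose=(-1,5,W); sL=16/5, sR=16/17; mL=56/85, mR=192/85; mL+mR=248/85 → advance +1; mR−mL=8/5 → turn +1·90°
n=1: pose=(-2,5,S); sL=160/89, sR=32/13; mL=-1808/1157, mR=-768/1157; mL+mR=-2576/1157 → advance -1; mR−mL=80/89 → turn +1·90°
n=2: pose=(-2,6,E); sL=40/53, sR=2; mL=-86/53, mR=-66/53; mL+mR=-152/53 → advance -1; mR−mL=20/53 → turn +1·90°
n=3: pose=(-3,6,N); sL=160/173, sR=32/37; mL=-2576/6401, mR=384/6401; mL+mR=-2192/6401 → advance -1; mR−mL=80/173 → turn +1·90°
n=4: pose=(-3,5,W); sL=16/5, sR=16/17; mL=56/85, mR=192/85; mL+mR=248/85 → advance +1; mR−mL=8/5 → turn +1·90°

0 16/5 16/17 56/85 192/85 -1 5 W
1 160/89 32/13 -1808/1157 -768/1157 -2 5 S
2 40/53 2 -86/53 -66/53 -2 6 E
3 160/173 32/37 -2576/6401 384/6401 -3 6 N
4 16/5 16/17 56/85 192/85 -3 5 W
final -4 5 S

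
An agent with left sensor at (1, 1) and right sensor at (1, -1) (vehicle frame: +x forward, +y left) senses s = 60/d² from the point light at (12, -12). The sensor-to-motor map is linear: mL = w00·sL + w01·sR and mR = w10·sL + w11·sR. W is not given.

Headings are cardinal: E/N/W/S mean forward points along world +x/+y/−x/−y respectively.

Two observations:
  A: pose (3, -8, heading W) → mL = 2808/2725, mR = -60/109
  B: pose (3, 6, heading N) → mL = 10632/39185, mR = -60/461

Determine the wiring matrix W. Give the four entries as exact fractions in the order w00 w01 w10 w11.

obs A: pose=(3,-8,W) → sL=60/109, sR=12/25, mL=2808/2725, mR=-60/109
obs B: pose=(3,6,N) → sL=60/461, sR=12/85, mL=10632/39185, mR=-60/461
sensor matrix S = [[60/109, 12/25], [60/461, 12/85]]; det S = 65088/4271165
solve [mL_A; mL_B] = S·[w00; w01] and [mR_A; mR_B] = S·[w10; w11]:
  w00 = 1, w01 = 1, w10 = -1, w11 = 0

1 1 -1 0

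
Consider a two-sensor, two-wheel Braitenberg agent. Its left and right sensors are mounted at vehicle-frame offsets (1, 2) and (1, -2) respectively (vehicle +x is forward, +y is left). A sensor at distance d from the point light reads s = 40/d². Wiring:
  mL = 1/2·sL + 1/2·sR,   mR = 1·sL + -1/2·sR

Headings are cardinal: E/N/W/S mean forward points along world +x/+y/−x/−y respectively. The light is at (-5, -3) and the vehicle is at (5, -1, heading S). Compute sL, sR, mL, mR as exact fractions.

left sensor world pos  = (7, -2); dL² = 145
right sensor world pos = (3, -2); dR² = 65
sL = 40/145 = 8/29
sR = 40/65 = 8/13
mL = 1/2·sL + 1/2·sR = 168/377
mR = 1·sL + -1/2·sR = -12/377

8/29 8/13 168/377 -12/377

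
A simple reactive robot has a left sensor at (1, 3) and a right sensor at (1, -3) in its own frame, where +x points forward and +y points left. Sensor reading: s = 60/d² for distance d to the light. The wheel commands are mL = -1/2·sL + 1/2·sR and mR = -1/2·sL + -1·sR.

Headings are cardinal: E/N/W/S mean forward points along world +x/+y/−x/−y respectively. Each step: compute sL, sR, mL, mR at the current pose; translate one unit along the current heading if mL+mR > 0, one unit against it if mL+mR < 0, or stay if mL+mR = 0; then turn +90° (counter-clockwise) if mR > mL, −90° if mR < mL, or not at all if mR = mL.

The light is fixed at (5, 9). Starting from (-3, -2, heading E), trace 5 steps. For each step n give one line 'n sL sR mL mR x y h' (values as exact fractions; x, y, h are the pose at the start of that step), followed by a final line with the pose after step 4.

0 60/113 12/49 -792/5537 -2826/5537 -3 -2 E
1 1/3 5/24 -1/16 -3/8 -4 -2 S
2 60/269 60/149 3600/40081 -20610/40081 -4 -1 W
3 30/101 30/53 720/5353 -3825/5353 -3 -1 N
4 60/113 12/49 -792/5537 -2826/5537 -3 -2 E
final -4 -2 S

n=0: pose=(-3,-2,E); sL=60/113, sR=12/49; mL=-792/5537, mR=-2826/5537; mL+mR=-3618/5537 → advance -1; mR−mL=-18/49 → turn -1·90°
n=1: pose=(-4,-2,S); sL=1/3, sR=5/24; mL=-1/16, mR=-3/8; mL+mR=-7/16 → advance -1; mR−mL=-5/16 → turn -1·90°
n=2: pose=(-4,-1,W); sL=60/269, sR=60/149; mL=3600/40081, mR=-20610/40081; mL+mR=-17010/40081 → advance -1; mR−mL=-90/149 → turn -1·90°
n=3: pose=(-3,-1,N); sL=30/101, sR=30/53; mL=720/5353, mR=-3825/5353; mL+mR=-3105/5353 → advance -1; mR−mL=-45/53 → turn -1·90°
n=4: pose=(-3,-2,E); sL=60/113, sR=12/49; mL=-792/5537, mR=-2826/5537; mL+mR=-3618/5537 → advance -1; mR−mL=-18/49 → turn -1·90°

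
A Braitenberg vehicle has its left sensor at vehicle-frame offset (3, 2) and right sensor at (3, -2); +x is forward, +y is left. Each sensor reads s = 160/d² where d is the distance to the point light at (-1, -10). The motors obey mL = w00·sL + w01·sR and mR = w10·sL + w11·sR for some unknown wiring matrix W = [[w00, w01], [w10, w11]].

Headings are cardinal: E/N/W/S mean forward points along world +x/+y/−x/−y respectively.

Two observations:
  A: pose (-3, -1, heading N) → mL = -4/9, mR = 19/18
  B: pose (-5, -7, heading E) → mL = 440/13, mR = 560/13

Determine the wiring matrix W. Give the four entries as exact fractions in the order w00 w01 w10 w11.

obs A: pose=(-3,-1,N) → sL=1, sR=10/9, mL=-4/9, mR=19/18
obs B: pose=(-5,-7,E) → sL=80/13, sR=80, mL=440/13, mR=560/13
sensor matrix S = [[1, 10/9], [80/13, 80]]; det S = 8560/117
solve [mL_A; mL_B] = S·[w00; w01] and [mR_A; mR_B] = S·[w10; w11]:
  w00 = -1, w01 = 1/2, w10 = 1/2, w11 = 1/2

-1 1/2 1/2 1/2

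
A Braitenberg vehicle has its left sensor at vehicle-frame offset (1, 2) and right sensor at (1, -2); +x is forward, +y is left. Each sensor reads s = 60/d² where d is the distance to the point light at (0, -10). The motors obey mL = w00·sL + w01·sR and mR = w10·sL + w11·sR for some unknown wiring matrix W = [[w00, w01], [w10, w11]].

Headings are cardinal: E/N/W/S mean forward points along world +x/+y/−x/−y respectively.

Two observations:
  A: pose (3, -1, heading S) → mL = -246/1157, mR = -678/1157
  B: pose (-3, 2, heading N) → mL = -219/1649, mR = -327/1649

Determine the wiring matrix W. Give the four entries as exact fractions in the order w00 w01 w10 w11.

obs A: pose=(3,-1,S) → sL=60/89, sR=12/13, mL=-246/1157, mR=-678/1157
obs B: pose=(-3,2,N) → sL=30/97, sR=6/17, mL=-219/1649, mR=-327/1649
sensor matrix S = [[60/89, 12/13], [30/97, 6/17]]; det S = -90720/1907893
solve [mL_A; mL_B] = S·[w00; w01] and [mR_A; mR_B] = S·[w10; w11]:
  w00 = -1, w01 = 1/2, w10 = 1/2, w11 = -1

-1 1/2 1/2 -1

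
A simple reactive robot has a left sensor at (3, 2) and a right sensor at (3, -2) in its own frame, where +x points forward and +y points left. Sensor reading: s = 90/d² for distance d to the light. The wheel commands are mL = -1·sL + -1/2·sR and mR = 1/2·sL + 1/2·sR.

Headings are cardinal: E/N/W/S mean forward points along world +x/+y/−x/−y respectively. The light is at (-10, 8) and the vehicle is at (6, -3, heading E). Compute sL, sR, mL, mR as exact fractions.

45/221 9/53 -6759/23426 2187/11713

left sensor world pos  = (9, -1); dL² = 442
right sensor world pos = (9, -5); dR² = 530
sL = 90/442 = 45/221
sR = 90/530 = 9/53
mL = -1·sL + -1/2·sR = -6759/23426
mR = 1/2·sL + 1/2·sR = 2187/11713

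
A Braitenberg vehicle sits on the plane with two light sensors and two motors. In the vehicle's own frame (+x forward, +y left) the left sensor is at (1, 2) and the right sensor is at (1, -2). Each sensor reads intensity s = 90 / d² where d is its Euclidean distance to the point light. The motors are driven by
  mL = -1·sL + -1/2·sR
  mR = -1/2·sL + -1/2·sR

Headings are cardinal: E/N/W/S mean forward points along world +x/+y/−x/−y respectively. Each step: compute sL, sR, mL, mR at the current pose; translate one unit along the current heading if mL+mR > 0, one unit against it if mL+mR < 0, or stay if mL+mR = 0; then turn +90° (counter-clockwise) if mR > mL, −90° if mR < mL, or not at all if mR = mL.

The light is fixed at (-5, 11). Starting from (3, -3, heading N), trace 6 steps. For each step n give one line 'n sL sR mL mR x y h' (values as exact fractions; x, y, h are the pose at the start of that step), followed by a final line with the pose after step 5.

n=0: pose=(3,-3,N); sL=18/41, sR=90/269; mL=-6687/11029, mR=-4266/11029; mL+mR=-10953/11029 → advance -1; mR−mL=9/41 → turn +1·90°
n=1: pose=(3,-4,W); sL=45/169, sR=45/109; mL=-17415/36842, mR=-6255/18421; mL+mR=-29925/36842 → advance -1; mR−mL=45/338 → turn +1·90°
n=2: pose=(4,-4,S); sL=90/377, sR=18/61; mL=-8883/22997, mR=-6138/22997; mL+mR=-15021/22997 → advance -1; mR−mL=45/377 → turn +1·90°
n=3: pose=(4,-3,E); sL=45/122, sR=45/178; mL=-10755/21716, mR=-3375/10858; mL+mR=-17505/21716 → advance -1; mR−mL=45/244 → turn +1·90°
n=4: pose=(3,-3,N); sL=18/41, sR=90/269; mL=-6687/11029, mR=-4266/11029; mL+mR=-10953/11029 → advance -1; mR−mL=9/41 → turn +1·90°
n=5: pose=(3,-4,W); sL=45/169, sR=45/109; mL=-17415/36842, mR=-6255/18421; mL+mR=-29925/36842 → advance -1; mR−mL=45/338 → turn +1·90°

0 18/41 90/269 -6687/11029 -4266/11029 3 -3 N
1 45/169 45/109 -17415/36842 -6255/18421 3 -4 W
2 90/377 18/61 -8883/22997 -6138/22997 4 -4 S
3 45/122 45/178 -10755/21716 -3375/10858 4 -3 E
4 18/41 90/269 -6687/11029 -4266/11029 3 -3 N
5 45/169 45/109 -17415/36842 -6255/18421 3 -4 W
final 4 -4 S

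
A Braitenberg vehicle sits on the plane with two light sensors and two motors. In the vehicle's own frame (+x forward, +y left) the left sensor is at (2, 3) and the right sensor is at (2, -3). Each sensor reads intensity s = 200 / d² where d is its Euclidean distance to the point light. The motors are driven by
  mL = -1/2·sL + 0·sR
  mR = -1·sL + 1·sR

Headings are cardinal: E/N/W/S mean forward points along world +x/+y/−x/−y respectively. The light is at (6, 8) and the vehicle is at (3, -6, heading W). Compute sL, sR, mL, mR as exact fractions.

left sensor world pos  = (1, -9); dL² = 314
right sensor world pos = (1, -3); dR² = 146
sL = 200/314 = 100/157
sR = 200/146 = 100/73
mL = -1/2·sL + 0·sR = -50/157
mR = -1·sL + 1·sR = 8400/11461

100/157 100/73 -50/157 8400/11461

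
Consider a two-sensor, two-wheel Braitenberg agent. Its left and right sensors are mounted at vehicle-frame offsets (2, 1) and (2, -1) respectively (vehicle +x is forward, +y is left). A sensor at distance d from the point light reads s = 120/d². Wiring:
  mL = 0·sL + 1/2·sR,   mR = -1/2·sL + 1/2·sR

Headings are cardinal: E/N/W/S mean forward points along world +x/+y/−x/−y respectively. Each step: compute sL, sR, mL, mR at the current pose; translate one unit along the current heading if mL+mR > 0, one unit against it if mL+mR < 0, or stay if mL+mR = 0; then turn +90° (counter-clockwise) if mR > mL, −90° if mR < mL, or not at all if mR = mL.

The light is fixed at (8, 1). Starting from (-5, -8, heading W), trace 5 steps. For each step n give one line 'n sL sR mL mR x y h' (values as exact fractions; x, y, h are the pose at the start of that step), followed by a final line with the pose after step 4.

n=0: pose=(-5,-8,W); sL=24/65, sR=120/289; mL=60/289, mR=432/18785; mL+mR=4332/18785 → advance +1; mR−mL=-12/65 → turn -1·90°
n=1: pose=(-6,-8,N); sL=60/137, sR=60/109; mL=30/109, mR=840/14933; mL+mR=4950/14933 → advance +1; mR−mL=-30/137 → turn -1·90°
n=2: pose=(-6,-7,E); sL=120/193, sR=8/15; mL=4/15, mR=-128/2895; mL+mR=644/2895 → advance +1; mR−mL=-60/193 → turn -1·90°
n=3: pose=(-5,-7,S); sL=30/61, sR=15/37; mL=15/74, mR=-195/4514; mL+mR=360/2257 → advance +1; mR−mL=-15/61 → turn -1·90°
n=4: pose=(-5,-8,W); sL=24/65, sR=120/289; mL=60/289, mR=432/18785; mL+mR=4332/18785 → advance +1; mR−mL=-12/65 → turn -1·90°

0 24/65 120/289 60/289 432/18785 -5 -8 W
1 60/137 60/109 30/109 840/14933 -6 -8 N
2 120/193 8/15 4/15 -128/2895 -6 -7 E
3 30/61 15/37 15/74 -195/4514 -5 -7 S
4 24/65 120/289 60/289 432/18785 -5 -8 W
final -6 -8 N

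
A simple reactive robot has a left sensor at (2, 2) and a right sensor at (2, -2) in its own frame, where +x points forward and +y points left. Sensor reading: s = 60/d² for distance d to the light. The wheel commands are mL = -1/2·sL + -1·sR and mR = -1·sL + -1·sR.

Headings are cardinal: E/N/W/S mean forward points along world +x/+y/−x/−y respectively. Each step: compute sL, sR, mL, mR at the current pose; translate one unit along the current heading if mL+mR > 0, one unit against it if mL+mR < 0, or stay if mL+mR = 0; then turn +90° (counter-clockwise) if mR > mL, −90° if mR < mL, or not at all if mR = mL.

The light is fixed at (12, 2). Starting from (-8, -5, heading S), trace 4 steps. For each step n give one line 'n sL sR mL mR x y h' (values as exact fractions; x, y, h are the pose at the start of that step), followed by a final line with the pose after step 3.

0 4/27 12/113 -550/3051 -776/3051 -8 -5 S
1 15/137 3/25 -1197/6850 -786/3425 -8 -4 W
2 60/457 12/61 -7314/27877 -9144/27877 -7 -4 N
3 30/157 6/37 -1497/5809 -2052/5809 -7 -5 E
final -8 -5 S

n=0: pose=(-8,-5,S); sL=4/27, sR=12/113; mL=-550/3051, mR=-776/3051; mL+mR=-442/1017 → advance -1; mR−mL=-2/27 → turn -1·90°
n=1: pose=(-8,-4,W); sL=15/137, sR=3/25; mL=-1197/6850, mR=-786/3425; mL+mR=-2769/6850 → advance -1; mR−mL=-15/274 → turn -1·90°
n=2: pose=(-7,-4,N); sL=60/457, sR=12/61; mL=-7314/27877, mR=-9144/27877; mL+mR=-16458/27877 → advance -1; mR−mL=-30/457 → turn -1·90°
n=3: pose=(-7,-5,E); sL=30/157, sR=6/37; mL=-1497/5809, mR=-2052/5809; mL+mR=-3549/5809 → advance -1; mR−mL=-15/157 → turn -1·90°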